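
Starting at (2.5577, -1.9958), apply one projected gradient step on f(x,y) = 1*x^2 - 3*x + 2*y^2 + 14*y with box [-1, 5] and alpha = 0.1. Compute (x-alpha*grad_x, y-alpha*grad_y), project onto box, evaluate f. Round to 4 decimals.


Step 1: Compute gradient at (2.5577, -1.9958).
grad_x = 2*1*2.5577 - 3 = 2.1154
grad_y = 2*2*-1.9958 + 14 = 6.0168
Step 2: Gradient step.
x_raw = 2.5577 - 0.1*2.1154 = 2.3462
y_raw = -1.9958 - 0.1*6.0168 = -2.5975
Step 3: Project onto [-1, 5].
x_proj = clip(2.3462) = 2.3462
y_proj = clip(-2.5975) = -1.0
Step 4: Evaluate f.
f(2.3462, -1.0) = -13.534


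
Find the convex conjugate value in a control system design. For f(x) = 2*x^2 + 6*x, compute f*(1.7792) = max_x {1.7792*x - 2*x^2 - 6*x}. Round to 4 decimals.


f*(y) = sup_x {y*x - a*x^2 - b*x} = sup_x {(y-b)*x - a*x^2}
FOC: (y - b) - 2a*x = 0 => x* = (y - b)/(2a)
x* = (1.7792 - 6)/(2*2) = -1.0552
f*(1.7792) = (y-b)^2/(4a) = (1.7792 - 6)^2/(4*2)
= 17.8152/8 = 2.2269


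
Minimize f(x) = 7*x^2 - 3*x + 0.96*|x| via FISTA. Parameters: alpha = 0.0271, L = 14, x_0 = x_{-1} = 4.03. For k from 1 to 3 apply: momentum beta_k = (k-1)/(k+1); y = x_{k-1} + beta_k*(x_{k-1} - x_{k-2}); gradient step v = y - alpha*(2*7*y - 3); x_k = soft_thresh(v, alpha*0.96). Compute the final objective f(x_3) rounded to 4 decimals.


FISTA on f(x) = 7*x^2 - 3*x + 0.96*|x|
L = 14, alpha = 0.0271
Iteration 1: beta = 0.0, y = 4.03 + 0.0*(4.03 - 4.03) = 4.03
  grad(y) = 53.42, v = y - alpha*grad = 2.5823
  prox(v) = soft_thresh(2.5823, 0.026) = 2.5563
Iteration 2: beta = 0.3333, y = 2.5563 + 0.3333*(2.5563 - 4.03) = 2.0651
  grad(y) = 25.911, v = y - alpha*grad = 1.3629
  prox(v) = soft_thresh(1.3629, 0.026) = 1.3369
Iteration 3: beta = 0.5, y = 1.3369 + 0.5*(1.3369 - 2.5563) = 0.7271
  grad(y) = 7.1801, v = y - alpha*grad = 0.5326
  prox(v) = soft_thresh(0.5326, 0.026) = 0.5066
f(x_3) = 7*0.5066^2 - 3*0.5066 + 0.96*|0.5066| = 0.7628


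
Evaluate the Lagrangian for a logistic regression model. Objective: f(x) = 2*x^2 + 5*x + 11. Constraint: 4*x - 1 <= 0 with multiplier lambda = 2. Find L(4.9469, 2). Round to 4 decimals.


Step 1: Evaluate f(x).
f(4.9469) = 2*4.9469^2 + 5*4.9469 + 11 = 84.6781
Step 2: Evaluate g(x).
g(4.9469) = 4*4.9469 - 1 = 18.7876
Step 3: Compute Lagrangian.
L = 84.6781 + 2*18.7876 = 122.2533


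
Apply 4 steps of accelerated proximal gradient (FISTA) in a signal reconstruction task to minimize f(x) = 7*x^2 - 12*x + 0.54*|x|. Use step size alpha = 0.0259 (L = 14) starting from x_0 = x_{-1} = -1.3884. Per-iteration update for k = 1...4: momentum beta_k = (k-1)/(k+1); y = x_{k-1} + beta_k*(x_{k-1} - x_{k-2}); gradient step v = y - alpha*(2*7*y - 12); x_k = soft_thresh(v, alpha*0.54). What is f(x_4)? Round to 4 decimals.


FISTA on f(x) = 7*x^2 - 12*x + 0.54*|x|
L = 14, alpha = 0.0259
Iteration 1: beta = 0.0, y = -1.3884 + 0.0*(-1.3884 + 1.3884) = -1.3884
  grad(y) = -31.4376, v = y - alpha*grad = -0.5742
  prox(v) = soft_thresh(-0.5742, 0.014) = -0.5602
Iteration 2: beta = 0.3333, y = -0.5602 + 0.3333*(-0.5602 + 1.3884) = -0.2841
  grad(y) = -15.9775, v = y - alpha*grad = 0.1297
  prox(v) = soft_thresh(0.1297, 0.014) = 0.1157
Iteration 3: beta = 0.5, y = 0.1157 + 0.5*(0.1157 + 0.5602) = 0.4537
  grad(y) = -5.6485, v = y - alpha*grad = 0.6
  prox(v) = soft_thresh(0.6, 0.014) = 0.586
Iteration 4: beta = 0.6, y = 0.586 + 0.6*(0.586 - 0.1157) = 0.8681
  grad(y) = 0.154, v = y - alpha*grad = 0.8642
  prox(v) = soft_thresh(0.8642, 0.014) = 0.8502
f(x_4) = 7*0.8502^2 - 12*0.8502 + 0.54*|0.8502| = -4.6834


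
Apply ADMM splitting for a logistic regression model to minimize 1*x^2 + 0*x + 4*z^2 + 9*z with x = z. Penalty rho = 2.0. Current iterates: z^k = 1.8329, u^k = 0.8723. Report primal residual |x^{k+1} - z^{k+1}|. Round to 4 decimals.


ADMM iteration with rho = 2.0, z^k = 1.8329, u^k = 0.8723
Step 1: x-update.
Minimize 1*x^2 + 0*x + (2.0/2)*(x - 1.8329 + 0.8723)^2
FOC: (2*1 + 2.0)*x = 0 + 2.0*(1.8329 - 0.8723)
x^{k+1} = 0.4803
Step 2: z-update.
Minimize 4*z^2 + 9*z + (2.0/2)*(0.4803 - z + 0.8723)^2
FOC: (2*4 + 2.0)*z = -9 + 2.0*(0.4803 + 0.8723)
z^{k+1} = -0.6295
Step 3: u-update.
u^{k+1} = 0.8723 + 0.4803 + 0.6295 = 1.9821
Step 4: Primal residual = |0.4803 + 0.6295| = 1.1098


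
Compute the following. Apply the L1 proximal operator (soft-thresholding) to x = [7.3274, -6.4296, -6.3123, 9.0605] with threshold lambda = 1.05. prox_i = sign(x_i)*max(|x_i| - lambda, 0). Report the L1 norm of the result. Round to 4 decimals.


Soft-thresholding with lambda = 1.05:
prox(7.3274) = sign(7.3274)*max(|7.3274| - 1.05, 0) = 6.2774
prox(-6.4296) = sign(-6.4296)*max(|-6.4296| - 1.05, 0) = -5.3796
prox(-6.3123) = sign(-6.3123)*max(|-6.3123| - 1.05, 0) = -5.2623
prox(9.0605) = sign(9.0605)*max(|9.0605| - 1.05, 0) = 8.0105
prox(x) = [6.2774, -5.3796, -5.2623, 8.0105]
||prox(x)||_1 = 6.2774 + 5.3796 + 5.2623 + 8.0105 = 24.9298


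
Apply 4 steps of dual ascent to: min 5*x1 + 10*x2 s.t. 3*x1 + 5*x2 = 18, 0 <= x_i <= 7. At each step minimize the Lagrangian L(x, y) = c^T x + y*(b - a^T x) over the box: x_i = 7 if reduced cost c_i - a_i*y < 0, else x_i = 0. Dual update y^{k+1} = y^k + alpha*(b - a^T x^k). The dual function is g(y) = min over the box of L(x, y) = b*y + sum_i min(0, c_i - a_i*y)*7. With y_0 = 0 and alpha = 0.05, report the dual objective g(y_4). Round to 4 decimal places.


Dual ascent for LP: min 5*x1 + 10*x2, 3*x1 + 5*x2 = 18, 0 <= x_i <= 7
Step 1: y^k = 0.0, reduced costs: (5.0, 10.0)
  x^k = (0.0, 0.0), subgradient = b - a^T x = 18.0
  y^{k+1} = 0.0 + 0.05*18.0 = 0.9
Step 2: y^k = 0.9, reduced costs: (2.3, 5.5)
  x^k = (0.0, 0.0), subgradient = b - a^T x = 18.0
  y^{k+1} = 0.9 + 0.05*18.0 = 1.8
Step 3: y^k = 1.8, reduced costs: (-0.4, 1.0)
  x^k = (7.0, 0.0), subgradient = b - a^T x = -3.0
  y^{k+1} = 1.8 + 0.05*-3.0 = 1.65
Step 4: y^k = 1.65, reduced costs: (0.05, 1.75)
  x^k = (0.0, 0.0), subgradient = b - a^T x = 18.0
  y^{k+1} = 1.65 + 0.05*18.0 = 2.55
Dual objective at y_4 = 2.55: reduced costs (-2.65, -2.75), box minimizer x = (7.0, 7.0)
g(y_4) = b*y + (c1 - a1*y)*x1 + (c2 - a2*y)*x2 = 18*2.55 + (-2.65)*7.0 + (-2.75)*7.0 = 45.9 - 18.55 - 19.25 = 8.1


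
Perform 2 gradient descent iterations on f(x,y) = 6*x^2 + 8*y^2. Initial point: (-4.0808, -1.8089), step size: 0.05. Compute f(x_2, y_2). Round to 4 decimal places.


Gradient descent on f(x,y) = 6*x^2 + 8*y^2.
Starting point: (-4.0808, -1.8089), alpha = 0.05
Step 1: grad_x = 2*6*-4.0808 = -48.9696, grad_y = 2*8*-1.8089 = -28.9424
  x_1 = -4.0808 - 0.05*-48.9696 = -1.6323
  y_1 = -1.8089 - 0.05*-28.9424 = -0.3618
Step 2: grad_x = 2*6*-1.6323 = -19.5878, grad_y = 2*8*-0.3618 = -5.7885
  x_2 = -1.6323 - 0.05*-19.5878 = -0.6529
  y_2 = -0.3618 - 0.05*-5.7885 = -0.0724
f(-0.6529, -0.0724) = 6*(-0.6529)^2 + 8*(-0.0724)^2 = 2.5998


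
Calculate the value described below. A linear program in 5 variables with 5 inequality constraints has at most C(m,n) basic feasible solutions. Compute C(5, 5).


Each vertex corresponds to some choice of n active constraints out of m, so the number of vertices is at most C(m, n) = m! / (n!(m-n)!).
m = 5, n = 5
Numerator: 5 * 4 * 3 * 2 * 1
Denominator: 5! = 120
C(5, 5) = 1


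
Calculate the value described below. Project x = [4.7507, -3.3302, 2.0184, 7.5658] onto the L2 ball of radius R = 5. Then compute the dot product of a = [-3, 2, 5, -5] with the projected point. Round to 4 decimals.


Step 1: Compute ||x|| (intermediates to 6 decimals).
||x|| = sqrt(4.7507^2 + (-3.3302)^2 + 2.0184^2 + 7.5658^2) = 9.745494
Step 2: Project.
Since ||x|| > R, scale = R/||x|| = 5/9.745494 = 0.513058, proj(x) = scale * x
proj(x) = [2.437385, -1.708586, 1.035556, 3.881694]
Step 3: Dot product.
a^T * proj(x) = -3*2.437385 + 2*(-1.708586) + 5*1.035556 - 5*3.881694 = -24.96


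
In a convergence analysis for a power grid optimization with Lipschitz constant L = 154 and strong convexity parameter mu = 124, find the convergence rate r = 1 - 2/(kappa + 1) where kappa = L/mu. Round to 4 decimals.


Step 1: Compute the condition number.
kappa = L/mu = 154/124 = 1.2419
Step 2: Compute the convergence rate.
r = 1 - 2/(kappa + 1) = 1 - 2*mu/(L + mu) = (L - mu)/(L + mu) = 30/278 = 0.1079


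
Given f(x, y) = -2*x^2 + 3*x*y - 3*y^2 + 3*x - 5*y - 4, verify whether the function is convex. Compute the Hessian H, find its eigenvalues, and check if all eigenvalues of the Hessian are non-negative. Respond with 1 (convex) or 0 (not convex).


The Hessian of f(x,y) = -2*x^2 + 3*x*y - 3*y^2 + 3*x - 5*y - 4 is:
H = [[-4, 3], [3, -6]]
Trace = -4 - 6 = -10
Determinant = -4*-6 - (3)^2 = 15
Discriminant = (-10)^2 - 4*15 = 40.0
Eigenvalues: lambda_1 = -8.1623, lambda_2 = -1.8377
The function is not convex.

0


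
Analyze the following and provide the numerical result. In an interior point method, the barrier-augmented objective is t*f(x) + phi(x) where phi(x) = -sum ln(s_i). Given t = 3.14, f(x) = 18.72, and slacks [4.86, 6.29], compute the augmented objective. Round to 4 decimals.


Step 1: Compute log-barrier.
ln values: [1.581, 1.839]
phi = -(1.581 + 1.839) = -3.42
Step 2: Compute augmented objective.
t*f(x) = 3.14*18.72 = 58.7808
Total = 58.7808 - 3.42 = 55.3608


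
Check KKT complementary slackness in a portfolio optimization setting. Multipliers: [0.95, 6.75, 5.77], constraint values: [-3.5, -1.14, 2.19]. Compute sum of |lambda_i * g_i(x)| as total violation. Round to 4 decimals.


KKT complementary slackness check:
lambda_1 * g_1 = 0.95 * -3.5 = -3.325
lambda_2 * g_2 = 6.75 * -1.14 = -7.695
lambda_3 * g_3 = 5.77 * 2.19 = 12.6363
Total violation = 3.325 + 7.695 + 12.6363 = 23.6563


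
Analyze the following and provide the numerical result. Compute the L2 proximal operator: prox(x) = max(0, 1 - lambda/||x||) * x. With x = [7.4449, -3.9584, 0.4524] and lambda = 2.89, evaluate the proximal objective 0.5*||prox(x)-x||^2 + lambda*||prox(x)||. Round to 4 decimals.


Step 1: Compute ||x||.
||x|| = 8.4439
Step 2: Compute scaling factor.
scale = max(0, 1 - 2.89/8.4439) = 0.6577
Step 3: prox(x) = [4.8968, -2.6036, 0.2976]
||prox(x)|| = 5.5539
Step 4: Proximal objective.
0.5*||prox-x||^2 = 4.1761
lambda*||prox|| = 16.0508
Total = 20.2269


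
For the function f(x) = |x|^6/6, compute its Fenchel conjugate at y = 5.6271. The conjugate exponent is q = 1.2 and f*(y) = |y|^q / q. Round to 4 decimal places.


The conjugate exponent q satisfies 1/p + 1/q = 1.
p = 6, so q = 6/(6 - 1) = 1.2
|y|^q = 5.6271^1.2 = 7.9495
f*(5.6271) = 7.9495 / 1.2 = 6.6246


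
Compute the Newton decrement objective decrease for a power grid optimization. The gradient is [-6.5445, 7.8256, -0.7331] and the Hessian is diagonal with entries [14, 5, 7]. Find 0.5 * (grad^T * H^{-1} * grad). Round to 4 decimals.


Step 1: H is diagonal, so H^(-1) * g = [-0.4675, 1.5651, -0.1047].
Step 2: g^T H^(-1) g = sum_i g_i^2 / H_ii
  = (-6.5445)^2/14 + (7.8256)^2/5 + (-0.7331)^2/7
  = 3.0593 + 12.248 + 0.0768 = 15.3841
Step 3: Objective decrease = 0.5 * g^T H^(-1) g = 7.692


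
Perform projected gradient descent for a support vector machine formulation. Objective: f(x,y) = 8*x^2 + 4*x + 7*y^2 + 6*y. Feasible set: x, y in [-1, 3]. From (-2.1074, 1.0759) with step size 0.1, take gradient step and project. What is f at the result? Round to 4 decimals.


Step 1: Compute gradient at (-2.1074, 1.0759).
grad_x = 2*8*-2.1074 + 4 = -29.7184
grad_y = 2*7*1.0759 + 6 = 21.0626
Step 2: Gradient step.
x_raw = -2.1074 - 0.1*-29.7184 = 0.8644
y_raw = 1.0759 - 0.1*21.0626 = -1.0304
Step 3: Project onto [-1, 3].
x_proj = clip(0.8644) = 0.8644
y_proj = clip(-1.0304) = -1.0
Step 4: Evaluate f.
f(0.8644, -1.0) = 10.4358


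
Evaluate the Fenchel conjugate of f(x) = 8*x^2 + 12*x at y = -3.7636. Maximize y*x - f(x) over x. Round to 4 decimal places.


f*(y) = sup_x {y*x - a*x^2 - b*x} = sup_x {(y-b)*x - a*x^2}
FOC: (y - b) - 2a*x = 0 => x* = (y - b)/(2a)
x* = (-3.7636 - 12)/(2*8) = -0.9852
f*(-3.7636) = (y-b)^2/(4a) = (-3.7636 - 12)^2/(4*8)
= 248.4911/32 = 7.7653


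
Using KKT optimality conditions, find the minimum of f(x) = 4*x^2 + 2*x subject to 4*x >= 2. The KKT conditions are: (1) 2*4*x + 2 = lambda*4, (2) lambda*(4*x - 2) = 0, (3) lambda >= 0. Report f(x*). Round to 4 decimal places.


Step 1: Try lambda = 0 (constraint inactive).
x_unc = -2/(2*4) = -0.25
Check: 4*-0.25 = -1.0 < 2 -- violated!
Step 2: Constraint must be active: 4*x = 2
x* = 2/4 = 0.5
lambda = (2*4*0.5 + 2)/4 = 1.5
Step 3: Compute optimal value.
f(x*) = 4*0.5^2 + 2*0.5 = 2.0


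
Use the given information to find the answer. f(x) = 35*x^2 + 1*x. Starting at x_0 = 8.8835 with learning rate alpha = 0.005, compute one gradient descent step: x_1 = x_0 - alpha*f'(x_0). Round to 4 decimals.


We compute the gradient at x_0 and apply the update.
f'(x) = 70*x + 1
f'(8.8835) = 70*8.8835 + 1 = 622.845
x_1 = 8.8835 - 0.005*622.845 = 5.7693


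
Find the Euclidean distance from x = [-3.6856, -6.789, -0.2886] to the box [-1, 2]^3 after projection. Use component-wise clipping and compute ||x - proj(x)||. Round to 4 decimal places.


Project each component onto [-1, 2].
clip(-3.6856) = -1.0, clip(-6.789) = -1.0, clip(-0.2886) = -0.2886
Projection = [-1.0, -1.0, -0.2886]
Squared diffs: [7.2124, 33.5125, 0.0]
Distance = sqrt(40.7249) = 6.3816


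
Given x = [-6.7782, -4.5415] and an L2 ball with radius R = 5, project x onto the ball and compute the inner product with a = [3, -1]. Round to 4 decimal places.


Step 1: Compute ||x|| (intermediates to 6 decimals).
||x|| = sqrt((-6.7782)^2 + (-4.5415)^2) = 8.158996
Step 2: Project.
Since ||x|| > R, scale = R/||x|| = 5/8.158996 = 0.61282, proj(x) = scale * x
proj(x) = [-4.153817, -2.783122]
Step 3: Dot product.
a^T * proj(x) = 3*(-4.153817) - 1*(-2.783122) = -9.6783


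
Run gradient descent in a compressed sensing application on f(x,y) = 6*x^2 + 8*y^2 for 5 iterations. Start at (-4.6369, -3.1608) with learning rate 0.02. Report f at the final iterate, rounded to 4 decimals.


Gradient descent on f(x,y) = 6*x^2 + 8*y^2.
Starting point: (-4.6369, -3.1608), alpha = 0.02
Step 1: grad_x = 2*6*-4.6369 = -55.6428, grad_y = 2*8*-3.1608 = -50.5728
  x_1 = -4.6369 - 0.02*-55.6428 = -3.524
  y_1 = -3.1608 - 0.02*-50.5728 = -2.1493
Step 2: grad_x = 2*6*-3.524 = -42.2885, grad_y = 2*8*-2.1493 = -34.3895
  x_2 = -3.524 - 0.02*-42.2885 = -2.6783
  y_2 = -2.1493 - 0.02*-34.3895 = -1.4616
Step 3: grad_x = 2*6*-2.6783 = -32.1393, grad_y = 2*8*-1.4616 = -23.3849
  x_3 = -2.6783 - 0.02*-32.1393 = -2.0355
  y_3 = -1.4616 - 0.02*-23.3849 = -0.9939
Step 4: grad_x = 2*6*-2.0355 = -24.4259, grad_y = 2*8*-0.9939 = -15.9017
  x_4 = -2.0355 - 0.02*-24.4259 = -1.547
  y_4 = -0.9939 - 0.02*-15.9017 = -0.6758
Step 5: grad_x = 2*6*-1.547 = -18.5636, grad_y = 2*8*-0.6758 = -10.8132
  x_5 = -1.547 - 0.02*-18.5636 = -1.1757
  y_5 = -0.6758 - 0.02*-10.8132 = -0.4596
f(-1.1757, -0.4596) = 6*(-1.1757)^2 + 8*(-0.4596)^2 = 9.9831


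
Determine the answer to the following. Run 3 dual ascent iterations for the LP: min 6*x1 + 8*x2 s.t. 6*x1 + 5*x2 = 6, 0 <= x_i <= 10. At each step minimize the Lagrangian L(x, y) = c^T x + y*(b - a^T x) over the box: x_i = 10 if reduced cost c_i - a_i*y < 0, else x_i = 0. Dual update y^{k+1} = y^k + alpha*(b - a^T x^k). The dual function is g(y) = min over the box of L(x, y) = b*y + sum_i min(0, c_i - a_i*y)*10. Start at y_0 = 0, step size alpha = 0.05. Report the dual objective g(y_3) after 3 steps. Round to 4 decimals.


Dual ascent for LP: min 6*x1 + 8*x2, 6*x1 + 5*x2 = 6, 0 <= x_i <= 10
Step 1: y^k = 0.0, reduced costs: (6.0, 8.0)
  x^k = (0.0, 0.0), subgradient = b - a^T x = 6.0
  y^{k+1} = 0.0 + 0.05*6.0 = 0.3
Step 2: y^k = 0.3, reduced costs: (4.2, 6.5)
  x^k = (0.0, 0.0), subgradient = b - a^T x = 6.0
  y^{k+1} = 0.3 + 0.05*6.0 = 0.6
Step 3: y^k = 0.6, reduced costs: (2.4, 5.0)
  x^k = (0.0, 0.0), subgradient = b - a^T x = 6.0
  y^{k+1} = 0.6 + 0.05*6.0 = 0.9
Dual objective at y_3 = 0.9: reduced costs (0.6, 3.5), box minimizer x = (0.0, 0.0)
g(y_3) = b*y + (c1 - a1*y)*x1 + (c2 - a2*y)*x2 = 6*0.9 + 0.6*0.0 + 3.5*0.0 = 5.4 + 0.0 + 0.0 = 5.4


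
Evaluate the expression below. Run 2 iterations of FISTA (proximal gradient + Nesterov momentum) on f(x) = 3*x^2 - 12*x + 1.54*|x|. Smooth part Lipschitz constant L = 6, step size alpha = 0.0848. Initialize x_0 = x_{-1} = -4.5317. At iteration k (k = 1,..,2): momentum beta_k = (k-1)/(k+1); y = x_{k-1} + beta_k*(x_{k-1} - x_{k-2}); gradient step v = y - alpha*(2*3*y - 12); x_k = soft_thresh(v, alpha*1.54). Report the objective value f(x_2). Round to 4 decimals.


FISTA on f(x) = 3*x^2 - 12*x + 1.54*|x|
L = 6, alpha = 0.0848
Iteration 1: beta = 0.0, y = -4.5317 + 0.0*(-4.5317 + 4.5317) = -4.5317
  grad(y) = -39.1902, v = y - alpha*grad = -1.2084
  prox(v) = soft_thresh(-1.2084, 0.1306) = -1.0778
Iteration 2: beta = 0.3333, y = -1.0778 + 0.3333*(-1.0778 + 4.5317) = 0.0735
  grad(y) = -11.5588, v = y - alpha*grad = 1.0537
  prox(v) = soft_thresh(1.0537, 0.1306) = 0.9231
f(x_2) = 3*0.9231^2 - 12*0.9231 + 1.54*|0.9231| = -7.0994


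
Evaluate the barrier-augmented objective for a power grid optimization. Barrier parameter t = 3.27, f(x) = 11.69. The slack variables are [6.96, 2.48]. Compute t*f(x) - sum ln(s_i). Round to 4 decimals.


Step 1: Compute log-barrier.
ln values: [1.9402, 0.9083]
phi = -(1.9402 + 0.9083) = -2.8484
Step 2: Compute augmented objective.
t*f(x) = 3.27*11.69 = 38.2263
Total = 38.2263 - 2.8484 = 35.3779


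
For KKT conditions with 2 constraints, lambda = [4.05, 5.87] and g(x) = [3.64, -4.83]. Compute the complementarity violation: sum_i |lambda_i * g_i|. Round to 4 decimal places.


KKT complementary slackness check:
lambda_1 * g_1 = 4.05 * 3.64 = 14.742
lambda_2 * g_2 = 5.87 * -4.83 = -28.3521
Total violation = 14.742 + 28.3521 = 43.0941


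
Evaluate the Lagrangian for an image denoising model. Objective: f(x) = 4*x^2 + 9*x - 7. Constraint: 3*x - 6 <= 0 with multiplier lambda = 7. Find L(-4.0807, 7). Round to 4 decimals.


Step 1: Evaluate f(x).
f(-4.0807) = 4*(-4.0807)^2 + 9*(-4.0807) - 7 = 22.8821
Step 2: Evaluate g(x).
g(-4.0807) = 3*-4.0807 - 6 = -18.2421
Step 3: Compute Lagrangian.
L = 22.8821 + 7*-18.2421 = -104.8126


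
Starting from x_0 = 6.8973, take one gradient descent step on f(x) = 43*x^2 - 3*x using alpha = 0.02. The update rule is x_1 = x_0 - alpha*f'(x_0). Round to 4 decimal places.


We compute the gradient at x_0 and apply the update.
f'(x) = 86*x - 3
f'(6.8973) = 86*6.8973 - 3 = 590.1678
x_1 = 6.8973 - 0.02*590.1678 = -4.9061


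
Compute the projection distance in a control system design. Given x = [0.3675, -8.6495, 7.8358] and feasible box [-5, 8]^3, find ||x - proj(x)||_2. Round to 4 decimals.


Project each component onto [-5, 8].
clip(0.3675) = 0.3675, clip(-8.6495) = -5.0, clip(7.8358) = 7.8358
Projection = [0.3675, -5.0, 7.8358]
Squared diffs: [0.0, 13.3189, 0.0]
Distance = sqrt(13.3189) = 3.6495


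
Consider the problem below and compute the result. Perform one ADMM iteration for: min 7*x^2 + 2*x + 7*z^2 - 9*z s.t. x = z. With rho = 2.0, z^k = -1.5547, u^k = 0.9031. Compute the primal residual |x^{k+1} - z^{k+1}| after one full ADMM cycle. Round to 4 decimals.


ADMM iteration with rho = 2.0, z^k = -1.5547, u^k = 0.9031
Step 1: x-update.
Minimize 7*x^2 + 2*x + (2.0/2)*(x + 1.5547 + 0.9031)^2
FOC: (2*7 + 2.0)*x = -2 + 2.0*(-1.5547 - 0.9031)
x^{k+1} = -0.4322
Step 2: z-update.
Minimize 7*z^2 - 9*z + (2.0/2)*(-0.4322 - z + 0.9031)^2
FOC: (2*7 + 2.0)*z = 9 + 2.0*(-0.4322 + 0.9031)
z^{k+1} = 0.6214
Step 3: u-update.
u^{k+1} = 0.9031 - 0.4322 - 0.6214 = -0.1505
Step 4: Primal residual = |-0.4322 - 0.6214| = 1.0536


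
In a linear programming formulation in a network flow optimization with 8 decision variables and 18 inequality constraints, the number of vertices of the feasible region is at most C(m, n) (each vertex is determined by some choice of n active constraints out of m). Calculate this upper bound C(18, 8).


Each vertex corresponds to some choice of n active constraints out of m, so the number of vertices is at most C(m, n) = m! / (n!(m-n)!).
m = 18, n = 8
Numerator: 18 * 17 * 16 * 15 * 14 * 13 * 12 * 11
Denominator: 8! = 40320
C(18, 8) = 43758


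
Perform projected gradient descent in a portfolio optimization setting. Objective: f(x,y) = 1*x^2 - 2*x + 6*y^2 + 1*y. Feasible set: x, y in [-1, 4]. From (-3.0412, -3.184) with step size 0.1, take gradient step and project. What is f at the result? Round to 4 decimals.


Step 1: Compute gradient at (-3.0412, -3.184).
grad_x = 2*1*-3.0412 - 2 = -8.0824
grad_y = 2*6*-3.184 + 1 = -37.208
Step 2: Gradient step.
x_raw = -3.0412 - 0.1*-8.0824 = -2.233
y_raw = -3.184 - 0.1*-37.208 = 0.5368
Step 3: Project onto [-1, 4].
x_proj = clip(-2.233) = -1.0
y_proj = clip(0.5368) = 0.5368
Step 4: Evaluate f.
f(-1.0, 0.5368) = 5.2657


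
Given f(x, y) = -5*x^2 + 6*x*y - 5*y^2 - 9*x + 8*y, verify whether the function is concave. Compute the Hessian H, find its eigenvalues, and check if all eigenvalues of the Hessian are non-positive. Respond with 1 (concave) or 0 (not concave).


The Hessian of f(x,y) = -5*x^2 + 6*x*y - 5*y^2 - 9*x + 8*y is:
H = [[-10, 6], [6, -10]]
Trace = -10 - 10 = -20
Determinant = -10*-10 - (6)^2 = 64
Discriminant = (-20)^2 - 4*64 = 144.0
Eigenvalues: lambda_1 = -16.0, lambda_2 = -4.0
The function is concave.

1


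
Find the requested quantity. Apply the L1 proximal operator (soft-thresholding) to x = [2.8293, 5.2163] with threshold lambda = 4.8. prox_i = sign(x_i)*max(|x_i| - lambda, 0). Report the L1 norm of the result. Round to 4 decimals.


Soft-thresholding with lambda = 4.8:
prox(2.8293) = sign(2.8293)*max(|2.8293| - 4.8, 0) = 0.0
prox(5.2163) = sign(5.2163)*max(|5.2163| - 4.8, 0) = 0.4163
prox(x) = [0.0, 0.4163]
||prox(x)||_1 = 0.0 + 0.4163 = 0.4163


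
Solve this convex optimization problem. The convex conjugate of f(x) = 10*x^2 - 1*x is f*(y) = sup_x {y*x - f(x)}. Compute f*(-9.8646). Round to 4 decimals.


f*(y) = sup_x {y*x - a*x^2 - b*x} = sup_x {(y-b)*x - a*x^2}
FOC: (y - b) - 2a*x = 0 => x* = (y - b)/(2a)
x* = (-9.8646 + 1)/(2*10) = -0.4432
f*(-9.8646) = (y-b)^2/(4a) = (-9.8646 + 1)^2/(4*10)
= 78.5811/40 = 1.9645


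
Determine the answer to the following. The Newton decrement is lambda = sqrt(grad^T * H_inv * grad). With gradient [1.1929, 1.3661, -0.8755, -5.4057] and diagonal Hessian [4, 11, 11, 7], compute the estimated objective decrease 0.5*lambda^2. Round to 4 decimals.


Step 1: H is diagonal, so H^(-1) * g = [0.2982, 0.1242, -0.0796, -0.7722].
Step 2: g^T H^(-1) g = sum_i g_i^2 / H_ii
  = (1.1929)^2/4 + (1.3661)^2/11 + (-0.8755)^2/11 + (-5.4057)^2/7
  = 0.3558 + 0.1697 + 0.0697 + 4.1745 = 4.7696
Step 3: Objective decrease = 0.5 * g^T H^(-1) g = 2.3848


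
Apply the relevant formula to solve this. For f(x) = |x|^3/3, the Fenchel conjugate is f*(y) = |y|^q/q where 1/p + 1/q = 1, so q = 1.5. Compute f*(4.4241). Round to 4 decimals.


The conjugate exponent q satisfies 1/p + 1/q = 1.
p = 3, so q = 3/(3 - 1) = 1.5
|y|^q = 4.4241^1.5 = 9.3055
f*(4.4241) = 9.3055 / 1.5 = 6.2036


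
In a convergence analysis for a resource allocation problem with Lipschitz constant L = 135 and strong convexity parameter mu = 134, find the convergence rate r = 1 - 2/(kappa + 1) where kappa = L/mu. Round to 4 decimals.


Step 1: Compute the condition number.
kappa = L/mu = 135/134 = 1.0075
Step 2: Compute the convergence rate.
r = 1 - 2/(kappa + 1) = 1 - 2*mu/(L + mu) = (L - mu)/(L + mu) = 1/269 = 0.0037


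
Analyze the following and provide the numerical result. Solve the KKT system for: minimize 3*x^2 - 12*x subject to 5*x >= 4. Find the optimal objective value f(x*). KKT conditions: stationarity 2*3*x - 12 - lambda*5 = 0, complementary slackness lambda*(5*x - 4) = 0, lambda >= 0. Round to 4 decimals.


Step 1: Try lambda = 0 (constraint inactive).
Stationarity: 2*3*x - 12 = 0
x* = 12/(2*3) = 2.0
Check constraint: 5*2.0 = 10.0 >= 4 -- satisfied.
Step 2: Compute optimal value.
f(x*) = 3*2.0^2 - 12*2.0 = -12.0


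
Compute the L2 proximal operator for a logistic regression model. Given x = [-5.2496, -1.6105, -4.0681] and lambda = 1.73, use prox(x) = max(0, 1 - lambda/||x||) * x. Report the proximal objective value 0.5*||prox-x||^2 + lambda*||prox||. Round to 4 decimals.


Step 1: Compute ||x||.
||x|| = 6.8338
Step 2: Compute scaling factor.
scale = max(0, 1 - 1.73/6.8338) = 0.7468
Step 3: prox(x) = [-3.9207, -1.2028, -3.0383]
||prox(x)|| = 5.1038
Step 4: Proximal objective.
0.5*||prox-x||^2 = 1.4965
lambda*||prox|| = 8.8296
Total = 10.3261


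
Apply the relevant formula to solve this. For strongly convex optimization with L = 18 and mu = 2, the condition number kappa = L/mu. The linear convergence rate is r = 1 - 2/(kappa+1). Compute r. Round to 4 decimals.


Step 1: Compute the condition number.
kappa = L/mu = 18/2 = 9.0
Step 2: Compute the convergence rate.
r = 1 - 2/(kappa + 1) = 1 - 2*mu/(L + mu) = (L - mu)/(L + mu) = 16/20 = 0.8


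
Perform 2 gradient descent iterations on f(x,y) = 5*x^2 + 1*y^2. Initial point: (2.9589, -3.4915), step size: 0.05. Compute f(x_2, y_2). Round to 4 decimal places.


Gradient descent on f(x,y) = 5*x^2 + 1*y^2.
Starting point: (2.9589, -3.4915), alpha = 0.05
Step 1: grad_x = 2*5*2.9589 = 29.589, grad_y = 2*1*-3.4915 = -6.983
  x_1 = 2.9589 - 0.05*29.589 = 1.4795
  y_1 = -3.4915 - 0.05*-6.983 = -3.1424
Step 2: grad_x = 2*5*1.4795 = 14.7945, grad_y = 2*1*-3.1424 = -6.2847
  x_2 = 1.4795 - 0.05*14.7945 = 0.7397
  y_2 = -3.1424 - 0.05*-6.2847 = -2.8281
f(0.7397, -2.8281) = 5*0.7397^2 + 1*(-2.8281)^2 = 10.7342


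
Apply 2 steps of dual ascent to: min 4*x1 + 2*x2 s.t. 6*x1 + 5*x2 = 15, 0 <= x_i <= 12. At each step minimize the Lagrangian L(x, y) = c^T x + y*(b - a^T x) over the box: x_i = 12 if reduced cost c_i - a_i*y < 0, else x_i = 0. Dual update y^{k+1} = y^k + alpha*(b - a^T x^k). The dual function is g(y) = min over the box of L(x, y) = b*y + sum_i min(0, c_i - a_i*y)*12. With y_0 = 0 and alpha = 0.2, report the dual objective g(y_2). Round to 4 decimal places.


Dual ascent for LP: min 4*x1 + 2*x2, 6*x1 + 5*x2 = 15, 0 <= x_i <= 12
Step 1: y^k = 0.0, reduced costs: (4.0, 2.0)
  x^k = (0.0, 0.0), subgradient = b - a^T x = 15.0
  y^{k+1} = 0.0 + 0.2*15.0 = 3.0
Step 2: y^k = 3.0, reduced costs: (-14.0, -13.0)
  x^k = (12.0, 12.0), subgradient = b - a^T x = -117.0
  y^{k+1} = 3.0 + 0.2*-117.0 = -20.4
Dual objective at y_2 = -20.4: reduced costs (126.4, 104.0), box minimizer x = (0.0, 0.0)
g(y_2) = b*y + (c1 - a1*y)*x1 + (c2 - a2*y)*x2 = 15*(-20.4) + 126.4*0.0 + 104.0*0.0 = -306.0 + 0.0 + 0.0 = -306.0


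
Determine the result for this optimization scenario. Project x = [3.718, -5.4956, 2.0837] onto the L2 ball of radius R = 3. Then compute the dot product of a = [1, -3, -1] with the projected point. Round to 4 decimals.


Step 1: Compute ||x|| (intermediates to 6 decimals).
||x|| = sqrt(3.718^2 + (-5.4956)^2 + 2.0837^2) = 6.954635
Step 2: Project.
Since ||x|| > R, scale = R/||x|| = 3/6.954635 = 0.431367, proj(x) = scale * x
proj(x) = [1.603823, -2.37062, 0.898839]
Step 3: Dot product.
a^T * proj(x) = 1*1.603823 - 3*(-2.37062) - 1*0.898839 = 7.8168


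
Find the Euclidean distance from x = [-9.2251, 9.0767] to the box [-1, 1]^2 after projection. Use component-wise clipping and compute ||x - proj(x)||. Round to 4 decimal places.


Project each component onto [-1, 1].
clip(-9.2251) = -1.0, clip(9.0767) = 1.0
Projection = [-1.0, 1.0]
Squared diffs: [67.6523, 65.2331]
Distance = sqrt(132.8854) = 11.5276


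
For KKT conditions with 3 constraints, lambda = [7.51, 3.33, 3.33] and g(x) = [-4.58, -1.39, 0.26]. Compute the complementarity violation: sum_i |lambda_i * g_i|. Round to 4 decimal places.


KKT complementary slackness check:
lambda_1 * g_1 = 7.51 * -4.58 = -34.3958
lambda_2 * g_2 = 3.33 * -1.39 = -4.6287
lambda_3 * g_3 = 3.33 * 0.26 = 0.8658
Total violation = 34.3958 + 4.6287 + 0.8658 = 39.8903


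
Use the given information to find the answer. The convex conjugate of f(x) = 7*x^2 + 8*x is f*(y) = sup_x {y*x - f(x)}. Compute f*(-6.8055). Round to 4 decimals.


f*(y) = sup_x {y*x - a*x^2 - b*x} = sup_x {(y-b)*x - a*x^2}
FOC: (y - b) - 2a*x = 0 => x* = (y - b)/(2a)
x* = (-6.8055 - 8)/(2*7) = -1.0575
f*(-6.8055) = (y-b)^2/(4a) = (-6.8055 - 8)^2/(4*7)
= 219.2028/28 = 7.8287


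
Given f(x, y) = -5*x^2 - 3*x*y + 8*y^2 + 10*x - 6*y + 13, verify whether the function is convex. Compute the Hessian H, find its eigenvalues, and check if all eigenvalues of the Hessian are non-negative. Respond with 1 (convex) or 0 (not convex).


The Hessian of f(x,y) = -5*x^2 - 3*x*y + 8*y^2 + 10*x - 6*y + 13 is:
H = [[-10, -3], [-3, 16]]
Trace = -10 + 16 = 6
Determinant = -10*16 - (-3)^2 = -169
Discriminant = (6)^2 - 4*-169 = 712.0
Eigenvalues: lambda_1 = -10.3417, lambda_2 = 16.3417
The function is not convex.

0


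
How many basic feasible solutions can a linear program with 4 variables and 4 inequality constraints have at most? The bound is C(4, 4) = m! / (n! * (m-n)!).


Each vertex corresponds to some choice of n active constraints out of m, so the number of vertices is at most C(m, n) = m! / (n!(m-n)!).
m = 4, n = 4
Numerator: 4 * 3 * 2 * 1
Denominator: 4! = 24
C(4, 4) = 1


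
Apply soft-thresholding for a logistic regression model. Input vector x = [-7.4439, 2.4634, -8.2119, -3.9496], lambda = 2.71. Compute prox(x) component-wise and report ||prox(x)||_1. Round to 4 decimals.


Soft-thresholding with lambda = 2.71:
prox(-7.4439) = sign(-7.4439)*max(|-7.4439| - 2.71, 0) = -4.7339
prox(2.4634) = sign(2.4634)*max(|2.4634| - 2.71, 0) = 0.0
prox(-8.2119) = sign(-8.2119)*max(|-8.2119| - 2.71, 0) = -5.5019
prox(-3.9496) = sign(-3.9496)*max(|-3.9496| - 2.71, 0) = -1.2396
prox(x) = [-4.7339, 0.0, -5.5019, -1.2396]
||prox(x)||_1 = 4.7339 + 0.0 + 5.5019 + 1.2396 = 11.4754


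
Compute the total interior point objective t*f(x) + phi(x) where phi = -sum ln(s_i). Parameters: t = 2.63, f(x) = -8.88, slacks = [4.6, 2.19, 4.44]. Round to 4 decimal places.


Step 1: Compute log-barrier.
ln values: [1.5261, 0.7839, 1.4907]
phi = -(1.5261 + 0.7839 + 1.4907) = -3.8006
Step 2: Compute augmented objective.
t*f(x) = 2.63*-8.88 = -23.3544
Total = -23.3544 - 3.8006 = -27.155


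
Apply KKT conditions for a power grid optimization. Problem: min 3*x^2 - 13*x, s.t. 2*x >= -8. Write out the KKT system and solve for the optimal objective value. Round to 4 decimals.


Step 1: Try lambda = 0 (constraint inactive).
Stationarity: 2*3*x - 13 = 0
x* = 13/(2*3) = 13/6 = 2.1667 (rounded; the exact value 13/6 is used below)
Check constraint: 2*2.1667 = 4.3334 >= -8 -- satisfied.
Step 2: Compute optimal value.
f(x*) = 3*(13/6)^2 - 13*(13/6) = -14.0833


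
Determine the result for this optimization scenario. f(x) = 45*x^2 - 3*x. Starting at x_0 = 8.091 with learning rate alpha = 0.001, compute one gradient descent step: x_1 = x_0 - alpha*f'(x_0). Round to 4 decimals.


We compute the gradient at x_0 and apply the update.
f'(x) = 90*x - 3
f'(8.091) = 90*8.091 - 3 = 725.19
x_1 = 8.091 - 0.001*725.19 = 7.3658


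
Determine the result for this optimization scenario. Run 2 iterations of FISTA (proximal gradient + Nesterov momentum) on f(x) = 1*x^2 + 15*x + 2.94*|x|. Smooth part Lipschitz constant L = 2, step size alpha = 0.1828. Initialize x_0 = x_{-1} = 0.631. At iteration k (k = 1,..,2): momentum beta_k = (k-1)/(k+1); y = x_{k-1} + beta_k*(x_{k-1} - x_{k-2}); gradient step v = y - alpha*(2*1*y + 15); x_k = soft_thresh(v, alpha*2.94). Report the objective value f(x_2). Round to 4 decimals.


FISTA on f(x) = 1*x^2 + 15*x + 2.94*|x|
L = 2, alpha = 0.1828
Iteration 1: beta = 0.0, y = 0.631 + 0.0*(0.631 - 0.631) = 0.631
  grad(y) = 16.262, v = y - alpha*grad = -2.3417
  prox(v) = soft_thresh(-2.3417, 0.5374) = -1.8043
Iteration 2: beta = 0.3333, y = -1.8043 + 0.3333*(-1.8043 - 0.631) = -2.616
  grad(y) = 9.768, v = y - alpha*grad = -4.4016
  prox(v) = soft_thresh(-4.4016, 0.5374) = -3.8642
f(x_2) = 1*(-3.8642)^2 + 15*(-3.8642) + 2.94*|-3.8642| = -31.6701


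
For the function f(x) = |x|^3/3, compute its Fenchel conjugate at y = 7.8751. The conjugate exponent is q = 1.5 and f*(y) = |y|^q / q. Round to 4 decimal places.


The conjugate exponent q satisfies 1/p + 1/q = 1.
p = 3, so q = 3/(3 - 1) = 1.5
|y|^q = 7.8751^1.5 = 22.0996
f*(7.8751) = 22.0996 / 1.5 = 14.7331


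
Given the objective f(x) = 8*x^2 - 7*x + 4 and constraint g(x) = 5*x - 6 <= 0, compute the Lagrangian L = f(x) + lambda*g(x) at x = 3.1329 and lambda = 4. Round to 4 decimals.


Step 1: Evaluate f(x).
f(3.1329) = 8*3.1329^2 - 7*3.1329 + 4 = 60.5902
Step 2: Evaluate g(x).
g(3.1329) = 5*3.1329 - 6 = 9.6645
Step 3: Compute Lagrangian.
L = 60.5902 + 4*9.6645 = 99.2482


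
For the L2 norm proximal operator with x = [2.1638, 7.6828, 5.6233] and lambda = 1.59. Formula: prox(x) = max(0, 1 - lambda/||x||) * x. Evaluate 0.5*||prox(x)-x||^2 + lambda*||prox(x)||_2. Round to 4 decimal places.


Step 1: Compute ||x||.
||x|| = 9.7637
Step 2: Compute scaling factor.
scale = max(0, 1 - 1.59/9.7637) = 0.8372
Step 3: prox(x) = [1.8114, 6.4317, 4.7076]
||prox(x)|| = 8.1737
Step 4: Proximal objective.
0.5*||prox-x||^2 = 1.2641
lambda*||prox|| = 12.9962
Total = 14.2602


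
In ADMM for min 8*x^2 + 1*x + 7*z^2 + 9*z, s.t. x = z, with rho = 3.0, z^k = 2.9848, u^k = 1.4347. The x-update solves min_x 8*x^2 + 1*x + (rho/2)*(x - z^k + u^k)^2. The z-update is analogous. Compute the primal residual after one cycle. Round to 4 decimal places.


ADMM iteration with rho = 3.0, z^k = 2.9848, u^k = 1.4347
Step 1: x-update.
Minimize 8*x^2 + 1*x + (3.0/2)*(x - 2.9848 + 1.4347)^2
FOC: (2*8 + 3.0)*x = -1 + 3.0*(2.9848 - 1.4347)
x^{k+1} = 0.1921
Step 2: z-update.
Minimize 7*z^2 + 9*z + (3.0/2)*(0.1921 - z + 1.4347)^2
FOC: (2*7 + 3.0)*z = -9 + 3.0*(0.1921 + 1.4347)
z^{k+1} = -0.2423
Step 3: u-update.
u^{k+1} = 1.4347 + 0.1921 + 0.2423 = 1.8691
Step 4: Primal residual = |0.1921 + 0.2423| = 0.4344


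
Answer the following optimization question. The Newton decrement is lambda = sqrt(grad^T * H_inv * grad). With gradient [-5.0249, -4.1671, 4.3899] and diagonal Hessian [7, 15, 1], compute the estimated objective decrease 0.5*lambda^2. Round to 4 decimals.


Step 1: H is diagonal, so H^(-1) * g = [-0.7178, -0.2778, 4.3899].
Step 2: g^T H^(-1) g = sum_i g_i^2 / H_ii
  = (-5.0249)^2/7 + (-4.1671)^2/15 + (4.3899)^2/1
  = 3.6071 + 1.1576 + 19.2712 = 24.036
Step 3: Objective decrease = 0.5 * g^T H^(-1) g = 12.018


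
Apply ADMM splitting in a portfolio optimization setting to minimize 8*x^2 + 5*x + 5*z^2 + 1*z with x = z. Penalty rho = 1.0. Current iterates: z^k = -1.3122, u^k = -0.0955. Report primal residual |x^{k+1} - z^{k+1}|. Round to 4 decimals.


ADMM iteration with rho = 1.0, z^k = -1.3122, u^k = -0.0955
Step 1: x-update.
Minimize 8*x^2 + 5*x + (1.0/2)*(x + 1.3122 - 0.0955)^2
FOC: (2*8 + 1.0)*x = -5 + 1.0*(-1.3122 + 0.0955)
x^{k+1} = -0.3657
Step 2: z-update.
Minimize 5*z^2 + 1*z + (1.0/2)*(-0.3657 - z - 0.0955)^2
FOC: (2*5 + 1.0)*z = -1 + 1.0*(-0.3657 - 0.0955)
z^{k+1} = -0.1328
Step 3: u-update.
u^{k+1} = -0.0955 - 0.3657 + 0.1328 = -0.3284
Step 4: Primal residual = |-0.3657 + 0.1328| = 0.2329


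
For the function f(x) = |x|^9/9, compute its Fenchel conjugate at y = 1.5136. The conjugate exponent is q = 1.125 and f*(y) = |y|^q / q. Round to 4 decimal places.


The conjugate exponent q satisfies 1/p + 1/q = 1.
p = 9, so q = 9/(9 - 1) = 1.125
|y|^q = 1.5136^1.125 = 1.5941
f*(1.5136) = 1.5941 / 1.125 = 1.417


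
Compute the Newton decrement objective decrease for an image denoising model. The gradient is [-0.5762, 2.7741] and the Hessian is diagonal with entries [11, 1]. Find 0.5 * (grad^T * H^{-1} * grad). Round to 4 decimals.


Step 1: H is diagonal, so H^(-1) * g = [-0.0524, 2.7741].
Step 2: g^T H^(-1) g = sum_i g_i^2 / H_ii
  = (-0.5762)^2/11 + (2.7741)^2/1
  = 0.0302 + 7.6956 = 7.7258
Step 3: Objective decrease = 0.5 * g^T H^(-1) g = 3.8629


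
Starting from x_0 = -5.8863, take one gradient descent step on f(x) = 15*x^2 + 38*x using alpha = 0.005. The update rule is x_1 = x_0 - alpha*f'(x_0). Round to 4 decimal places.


We compute the gradient at x_0 and apply the update.
f'(x) = 30*x + 38
f'(-5.8863) = 30*-5.8863 + 38 = -138.589
x_1 = -5.8863 - 0.005*-138.589 = -5.1934


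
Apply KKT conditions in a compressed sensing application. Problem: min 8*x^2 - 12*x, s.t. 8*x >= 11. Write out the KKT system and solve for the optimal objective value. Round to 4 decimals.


Step 1: Try lambda = 0 (constraint inactive).
x_unc = 12/(2*8) = 0.75
Check: 8*0.75 = 6.0 < 11 -- violated!
Step 2: Constraint must be active: 8*x = 11
x* = 11/8 = 1.375
lambda = (2*8*1.375 - 12)/8 = 1.25
Step 3: Compute optimal value.
f(x*) = 8*1.375^2 - 12*1.375 = -1.375


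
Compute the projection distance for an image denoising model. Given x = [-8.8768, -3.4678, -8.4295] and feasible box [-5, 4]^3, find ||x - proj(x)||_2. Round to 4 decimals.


Project each component onto [-5, 4].
clip(-8.8768) = -5.0, clip(-3.4678) = -3.4678, clip(-8.4295) = -5.0
Projection = [-5.0, -3.4678, -5.0]
Squared diffs: [15.0296, 0.0, 11.7615]
Distance = sqrt(26.7911) = 5.176


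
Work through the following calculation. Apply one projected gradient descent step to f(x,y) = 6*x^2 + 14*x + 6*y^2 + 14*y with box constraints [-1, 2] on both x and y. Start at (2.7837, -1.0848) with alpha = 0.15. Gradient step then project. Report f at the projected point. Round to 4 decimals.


Step 1: Compute gradient at (2.7837, -1.0848).
grad_x = 2*6*2.7837 + 14 = 47.4044
grad_y = 2*6*-1.0848 + 14 = 0.9824
Step 2: Gradient step.
x_raw = 2.7837 - 0.15*47.4044 = -4.327
y_raw = -1.0848 - 0.15*0.9824 = -1.2322
Step 3: Project onto [-1, 2].
x_proj = clip(-4.327) = -1.0
y_proj = clip(-1.2322) = -1.0
Step 4: Evaluate f.
f(-1.0, -1.0) = -16.0


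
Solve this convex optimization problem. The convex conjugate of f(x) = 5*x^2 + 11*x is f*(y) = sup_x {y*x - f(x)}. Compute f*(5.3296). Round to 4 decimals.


f*(y) = sup_x {y*x - a*x^2 - b*x} = sup_x {(y-b)*x - a*x^2}
FOC: (y - b) - 2a*x = 0 => x* = (y - b)/(2a)
x* = (5.3296 - 11)/(2*5) = -0.567
f*(5.3296) = (y-b)^2/(4a) = (5.3296 - 11)^2/(4*5)
= 32.1534/20 = 1.6077


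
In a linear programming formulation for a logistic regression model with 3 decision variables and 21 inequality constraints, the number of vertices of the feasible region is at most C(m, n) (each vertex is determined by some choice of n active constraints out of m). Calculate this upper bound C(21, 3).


Each vertex corresponds to some choice of n active constraints out of m, so the number of vertices is at most C(m, n) = m! / (n!(m-n)!).
m = 21, n = 3
Numerator: 21 * 20 * 19
Denominator: 3! = 6
C(21, 3) = 1330


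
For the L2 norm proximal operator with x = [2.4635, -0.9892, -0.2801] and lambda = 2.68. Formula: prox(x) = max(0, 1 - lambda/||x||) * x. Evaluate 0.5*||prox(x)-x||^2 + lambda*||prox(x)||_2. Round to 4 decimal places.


Step 1: Compute ||x||.
||x|| = 2.6694
Step 2: Compute scaling factor.
scale = max(0, 1 - 2.68/2.6694) = 0.0
Step 3: prox(x) = [0.0, -0.0, -0.0]
||prox(x)|| = 0.0
Step 4: Proximal objective.
0.5*||prox-x||^2 = 3.5629
lambda*||prox|| = 0.0
Total = 3.5629


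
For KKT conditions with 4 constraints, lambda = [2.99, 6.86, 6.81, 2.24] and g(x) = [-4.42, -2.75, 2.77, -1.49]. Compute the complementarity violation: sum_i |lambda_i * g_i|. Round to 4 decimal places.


KKT complementary slackness check:
lambda_1 * g_1 = 2.99 * -4.42 = -13.2158
lambda_2 * g_2 = 6.86 * -2.75 = -18.865
lambda_3 * g_3 = 6.81 * 2.77 = 18.8637
lambda_4 * g_4 = 2.24 * -1.49 = -3.3376
Total violation = 13.2158 + 18.865 + 18.8637 + 3.3376 = 54.2821


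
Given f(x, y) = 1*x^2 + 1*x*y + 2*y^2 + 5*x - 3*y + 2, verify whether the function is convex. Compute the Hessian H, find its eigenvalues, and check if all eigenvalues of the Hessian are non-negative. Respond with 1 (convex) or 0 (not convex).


The Hessian of f(x,y) = 1*x^2 + 1*x*y + 2*y^2 + 5*x - 3*y + 2 is:
H = [[2, 1], [1, 4]]
Trace = 2 + 4 = 6
Determinant = 2*4 - (1)^2 = 7
Discriminant = (6)^2 - 4*7 = 8.0
Eigenvalues: lambda_1 = 1.5858, lambda_2 = 4.4142
The function is convex.

1


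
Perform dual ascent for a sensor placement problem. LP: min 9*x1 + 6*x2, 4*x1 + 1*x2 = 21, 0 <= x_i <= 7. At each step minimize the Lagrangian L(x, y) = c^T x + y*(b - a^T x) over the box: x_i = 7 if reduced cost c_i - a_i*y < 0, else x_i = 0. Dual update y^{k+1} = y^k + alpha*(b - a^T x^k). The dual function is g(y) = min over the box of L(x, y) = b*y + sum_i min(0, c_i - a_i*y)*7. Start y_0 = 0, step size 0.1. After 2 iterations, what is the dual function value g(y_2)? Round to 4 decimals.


Dual ascent for LP: min 9*x1 + 6*x2, 4*x1 + 1*x2 = 21, 0 <= x_i <= 7
Step 1: y^k = 0.0, reduced costs: (9.0, 6.0)
  x^k = (0.0, 0.0), subgradient = b - a^T x = 21.0
  y^{k+1} = 0.0 + 0.1*21.0 = 2.1
Step 2: y^k = 2.1, reduced costs: (0.6, 3.9)
  x^k = (0.0, 0.0), subgradient = b - a^T x = 21.0
  y^{k+1} = 2.1 + 0.1*21.0 = 4.2
Dual objective at y_2 = 4.2: reduced costs (-7.8, 1.8), box minimizer x = (7.0, 0.0)
g(y_2) = b*y + (c1 - a1*y)*x1 + (c2 - a2*y)*x2 = 21*4.2 + (-7.8)*7.0 + 1.8*0.0 = 88.2 - 54.6 + 0.0 = 33.6
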